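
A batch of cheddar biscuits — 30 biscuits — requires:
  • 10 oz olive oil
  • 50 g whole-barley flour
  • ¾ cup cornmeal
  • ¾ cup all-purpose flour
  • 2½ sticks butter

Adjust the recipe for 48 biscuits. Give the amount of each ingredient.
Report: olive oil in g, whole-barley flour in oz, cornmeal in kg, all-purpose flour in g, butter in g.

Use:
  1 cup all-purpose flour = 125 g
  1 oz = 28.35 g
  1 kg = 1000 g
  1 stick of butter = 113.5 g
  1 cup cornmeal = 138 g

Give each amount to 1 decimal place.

olive oil: 453.6 g; whole-barley flour: 2.8 oz; cornmeal: 0.2 kg; all-purpose flour: 150.0 g; butter: 454.0 g

Scaling factor: 48/30 = 8/5 = 1.6.
olive oil: 10 oz × 8/5 × 28.35 g/oz = 453.6 g
whole-barley flour: 50 g × 8/5 ÷ 28.35 g/oz ≈ 2.8 oz
cornmeal: 0.75 cup × 8/5 × 138 g/cup ÷ 1000 g/kg ≈ 0.2 kg
all-purpose flour: 0.75 cup × 8/5 × 125 g/cup = 150.0 g
butter: 2.5 stick × 8/5 × 113.5 g/stick = 454.0 g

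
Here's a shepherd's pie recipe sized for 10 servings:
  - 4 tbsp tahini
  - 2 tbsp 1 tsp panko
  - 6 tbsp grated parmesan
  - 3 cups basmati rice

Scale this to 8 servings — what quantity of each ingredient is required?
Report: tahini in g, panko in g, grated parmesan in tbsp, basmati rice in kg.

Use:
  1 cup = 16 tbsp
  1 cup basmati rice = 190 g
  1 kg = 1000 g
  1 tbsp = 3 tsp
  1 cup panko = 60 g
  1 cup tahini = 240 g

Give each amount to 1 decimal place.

tahini: 48.0 g; panko: 7.0 g; grated parmesan: 4.8 tbsp; basmati rice: 0.5 kg

Scaling factor: 8/10 = 4/5 = 0.8.
tahini: 4 tbsp × 4/5 ÷ 16 tbsp/cup × 240 g/cup = 48.0 g
panko: (2 tbsp + 1 tsp = 7/3 tbsp) × 4/5 ÷ 16 tbsp/cup × 60 g/cup = 7.0 g
grated parmesan: 6 tbsp × 4/5 = 4.8 tbsp
basmati rice: 3 cup × 4/5 × 190 g/cup ÷ 1000 g/kg ≈ 0.5 kg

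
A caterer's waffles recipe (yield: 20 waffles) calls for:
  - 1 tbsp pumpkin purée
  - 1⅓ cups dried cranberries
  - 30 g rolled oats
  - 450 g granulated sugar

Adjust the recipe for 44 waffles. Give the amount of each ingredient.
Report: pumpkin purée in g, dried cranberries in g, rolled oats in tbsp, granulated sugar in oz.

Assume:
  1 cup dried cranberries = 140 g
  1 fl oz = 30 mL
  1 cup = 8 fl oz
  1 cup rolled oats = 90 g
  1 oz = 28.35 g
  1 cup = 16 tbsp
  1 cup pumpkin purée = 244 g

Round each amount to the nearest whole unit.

Scaling factor: 44/20 = 11/5 = 2.2.
pumpkin purée: 1 tbsp × 11/5 ÷ 16 tbsp/cup × 244 g/cup ≈ 34 g
dried cranberries: 4/3 cup × 11/5 × 140 g/cup ≈ 411 g
rolled oats: 30 g × 11/5 ÷ 90 g/cup × 16 tbsp/cup ≈ 12 tbsp
granulated sugar: 450 g × 11/5 ÷ 28.35 g/oz ≈ 35 oz

pumpkin purée: 34 g; dried cranberries: 411 g; rolled oats: 12 tbsp; granulated sugar: 35 oz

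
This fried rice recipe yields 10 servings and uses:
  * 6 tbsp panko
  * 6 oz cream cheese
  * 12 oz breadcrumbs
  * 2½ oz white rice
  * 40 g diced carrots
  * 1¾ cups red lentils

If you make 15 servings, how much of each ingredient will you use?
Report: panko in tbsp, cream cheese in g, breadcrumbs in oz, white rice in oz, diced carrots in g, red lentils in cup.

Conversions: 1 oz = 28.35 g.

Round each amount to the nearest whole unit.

Scaling factor: 15/10 = 3/2 = 1.5.
panko: 6 tbsp × 3/2 = 9 tbsp
cream cheese: 6 oz × 3/2 × 28.35 g/oz ≈ 255 g
breadcrumbs: 12 oz × 3/2 = 18 oz
white rice: 2.5 oz × 3/2 ≈ 4 oz
diced carrots: 40 g × 3/2 = 60 g
red lentils: 1.75 cup × 3/2 ≈ 3 cup

panko: 9 tbsp; cream cheese: 255 g; breadcrumbs: 18 oz; white rice: 4 oz; diced carrots: 60 g; red lentils: 3 cup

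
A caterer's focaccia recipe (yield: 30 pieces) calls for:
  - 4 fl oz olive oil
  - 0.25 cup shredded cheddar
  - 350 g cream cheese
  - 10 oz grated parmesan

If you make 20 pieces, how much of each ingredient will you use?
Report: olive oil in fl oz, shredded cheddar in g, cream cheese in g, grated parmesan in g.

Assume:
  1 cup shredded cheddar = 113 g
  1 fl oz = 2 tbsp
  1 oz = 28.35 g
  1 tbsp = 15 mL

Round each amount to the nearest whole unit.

Scaling factor: 20/30 = 2/3.
olive oil: 4 fl oz × 2/3 ≈ 3 fl oz
shredded cheddar: 0.25 cup × 2/3 × 113 g/cup ≈ 19 g
cream cheese: 350 g × 2/3 ≈ 233 g
grated parmesan: 10 oz × 2/3 × 28.35 g/oz = 189 g

olive oil: 3 fl oz; shredded cheddar: 19 g; cream cheese: 233 g; grated parmesan: 189 g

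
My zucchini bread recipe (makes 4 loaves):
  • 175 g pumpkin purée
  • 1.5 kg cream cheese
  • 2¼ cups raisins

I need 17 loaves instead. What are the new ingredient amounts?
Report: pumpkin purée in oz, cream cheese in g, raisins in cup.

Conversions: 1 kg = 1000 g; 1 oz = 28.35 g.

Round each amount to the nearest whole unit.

pumpkin purée: 26 oz; cream cheese: 6375 g; raisins: 10 cup

Scaling factor: 17/4 = 4.25.
pumpkin purée: 175 g × 17/4 ÷ 28.35 g/oz ≈ 26 oz
cream cheese: 1.5 kg × 17/4 × 1000 g/kg = 6375 g
raisins: 2.25 cup × 17/4 ≈ 10 cup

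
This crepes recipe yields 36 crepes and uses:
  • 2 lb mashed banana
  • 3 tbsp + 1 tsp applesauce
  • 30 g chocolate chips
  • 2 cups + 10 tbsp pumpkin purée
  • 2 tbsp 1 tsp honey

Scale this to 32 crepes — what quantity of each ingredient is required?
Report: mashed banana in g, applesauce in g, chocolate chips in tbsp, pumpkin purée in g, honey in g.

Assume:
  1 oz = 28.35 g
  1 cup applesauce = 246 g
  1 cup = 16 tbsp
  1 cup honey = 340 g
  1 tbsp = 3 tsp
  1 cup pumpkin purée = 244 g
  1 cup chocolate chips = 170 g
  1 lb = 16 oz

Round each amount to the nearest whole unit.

mashed banana: 806 g; applesauce: 46 g; chocolate chips: 3 tbsp; pumpkin purée: 569 g; honey: 44 g

Scaling factor: 32/36 = 8/9.
mashed banana: 2 lb × 8/9 × 16 oz/lb × 28.35 g/oz ≈ 806 g
applesauce: (3 tbsp + 1 tsp = 10/3 tbsp) × 8/9 ÷ 16 tbsp/cup × 246 g/cup ≈ 46 g
chocolate chips: 30 g × 8/9 ÷ 170 g/cup × 16 tbsp/cup ≈ 3 tbsp
pumpkin purée: (2 cup + 10 tbsp = 2.625 cup) × 8/9 × 244 g/cup ≈ 569 g
honey: (2 tbsp + 1 tsp = 7/3 tbsp) × 8/9 ÷ 16 tbsp/cup × 340 g/cup ≈ 44 g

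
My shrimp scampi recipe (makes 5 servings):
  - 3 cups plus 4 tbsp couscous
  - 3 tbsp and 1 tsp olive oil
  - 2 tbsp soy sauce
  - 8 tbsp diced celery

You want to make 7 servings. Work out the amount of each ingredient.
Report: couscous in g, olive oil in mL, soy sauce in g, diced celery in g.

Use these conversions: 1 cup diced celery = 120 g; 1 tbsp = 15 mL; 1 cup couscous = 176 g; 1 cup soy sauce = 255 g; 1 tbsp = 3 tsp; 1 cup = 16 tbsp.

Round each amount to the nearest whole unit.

couscous: 801 g; olive oil: 70 mL; soy sauce: 45 g; diced celery: 84 g

Scaling factor: 7/5 = 1.4.
couscous: (3 cup + 4 tbsp = 3.25 cup) × 7/5 × 176 g/cup ≈ 801 g
olive oil: (3 tbsp + 1 tsp = 10/3 tbsp) × 7/5 × 15 mL/tbsp = 70 mL
soy sauce: 2 tbsp × 7/5 ÷ 16 tbsp/cup × 255 g/cup ≈ 45 g
diced celery: 8 tbsp × 7/5 ÷ 16 tbsp/cup × 120 g/cup = 84 g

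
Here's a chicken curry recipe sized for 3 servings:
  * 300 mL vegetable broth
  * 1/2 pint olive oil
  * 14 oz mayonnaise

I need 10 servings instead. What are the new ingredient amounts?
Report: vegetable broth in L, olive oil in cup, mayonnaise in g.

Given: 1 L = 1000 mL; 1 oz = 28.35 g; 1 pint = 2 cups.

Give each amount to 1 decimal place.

Scaling factor: 10/3.
vegetable broth: 300 mL × 10/3 ÷ 1000 mL/L = 1.0 L
olive oil: 0.5 pint × 10/3 × 2 cup/pint ≈ 3.3 cup
mayonnaise: 14 oz × 10/3 × 28.35 g/oz = 1323.0 g

vegetable broth: 1.0 L; olive oil: 3.3 cup; mayonnaise: 1323.0 g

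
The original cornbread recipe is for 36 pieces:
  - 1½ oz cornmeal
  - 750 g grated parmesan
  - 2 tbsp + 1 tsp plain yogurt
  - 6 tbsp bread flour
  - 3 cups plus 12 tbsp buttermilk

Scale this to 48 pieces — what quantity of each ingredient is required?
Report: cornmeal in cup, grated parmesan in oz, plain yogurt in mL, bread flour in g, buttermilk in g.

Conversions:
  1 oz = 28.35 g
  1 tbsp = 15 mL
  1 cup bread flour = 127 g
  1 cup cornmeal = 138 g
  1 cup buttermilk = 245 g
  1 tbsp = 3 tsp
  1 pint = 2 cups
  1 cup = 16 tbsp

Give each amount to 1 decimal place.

Scaling factor: 48/36 = 4/3.
cornmeal: 1.5 oz × 4/3 × 28.35 g/oz ÷ 138 g/cup ≈ 0.4 cup
grated parmesan: 750 g × 4/3 ÷ 28.35 g/oz ≈ 35.3 oz
plain yogurt: (2 tbsp + 1 tsp = 7/3 tbsp) × 4/3 × 15 mL/tbsp ≈ 46.7 mL
bread flour: 6 tbsp × 4/3 ÷ 16 tbsp/cup × 127 g/cup = 63.5 g
buttermilk: (3 cup + 12 tbsp = 3.75 cup) × 4/3 × 245 g/cup = 1225.0 g

cornmeal: 0.4 cup; grated parmesan: 35.3 oz; plain yogurt: 46.7 mL; bread flour: 63.5 g; buttermilk: 1225.0 g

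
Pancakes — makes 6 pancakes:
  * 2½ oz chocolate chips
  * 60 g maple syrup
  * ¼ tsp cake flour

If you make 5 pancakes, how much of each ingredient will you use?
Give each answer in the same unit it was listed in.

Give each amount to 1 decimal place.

chocolate chips: 2.1 oz; maple syrup: 50.0 g; cake flour: 0.2 tsp

Scaling factor: 5/6.
chocolate chips: 2.5 oz × 5/6 ≈ 2.1 oz
maple syrup: 60 g × 5/6 = 50.0 g
cake flour: 0.25 tsp × 5/6 ≈ 0.2 tsp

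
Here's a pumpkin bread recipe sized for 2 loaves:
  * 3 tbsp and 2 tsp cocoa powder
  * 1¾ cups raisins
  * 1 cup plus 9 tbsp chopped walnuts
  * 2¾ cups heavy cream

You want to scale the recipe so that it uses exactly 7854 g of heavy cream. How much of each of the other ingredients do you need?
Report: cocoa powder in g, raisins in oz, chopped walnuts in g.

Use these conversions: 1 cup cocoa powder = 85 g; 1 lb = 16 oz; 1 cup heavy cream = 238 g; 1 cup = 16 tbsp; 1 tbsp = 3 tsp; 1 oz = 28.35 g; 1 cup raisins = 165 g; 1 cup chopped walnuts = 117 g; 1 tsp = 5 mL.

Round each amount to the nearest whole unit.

The original recipe has 654.5 g of heavy cream, so the scaling factor is 7854 ÷ 654.5 = 12.
cocoa powder: (3 tbsp + 2 tsp = 11/3 tbsp) × 12 ÷ 16 tbsp/cup × 85 g/cup ≈ 234 g
raisins: 1.75 cup × 12 × 165 g/cup ÷ 28.35 g/oz ≈ 122 oz
chopped walnuts: (1 cup + 9 tbsp = 1.5625 cup) × 12 × 117 g/cup ≈ 2194 g

cocoa powder: 234 g; raisins: 122 oz; chopped walnuts: 2194 g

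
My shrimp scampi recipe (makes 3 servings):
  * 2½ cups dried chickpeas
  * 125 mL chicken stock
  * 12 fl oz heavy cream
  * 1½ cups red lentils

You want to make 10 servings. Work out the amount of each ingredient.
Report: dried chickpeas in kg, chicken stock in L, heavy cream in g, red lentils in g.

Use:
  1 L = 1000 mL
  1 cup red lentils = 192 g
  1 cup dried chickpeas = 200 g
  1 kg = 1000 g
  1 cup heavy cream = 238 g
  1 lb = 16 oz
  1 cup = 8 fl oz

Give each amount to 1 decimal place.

Scaling factor: 10/3.
dried chickpeas: 2.5 cup × 10/3 × 200 g/cup ÷ 1000 g/kg ≈ 1.7 kg
chicken stock: 125 mL × 10/3 ÷ 1000 mL/L ≈ 0.4 L
heavy cream: 12 fl oz × 10/3 ÷ 8 fl oz/cup × 238 g/cup = 1190.0 g
red lentils: 1.5 cup × 10/3 × 192 g/cup = 960.0 g

dried chickpeas: 1.7 kg; chicken stock: 0.4 L; heavy cream: 1190.0 g; red lentils: 960.0 g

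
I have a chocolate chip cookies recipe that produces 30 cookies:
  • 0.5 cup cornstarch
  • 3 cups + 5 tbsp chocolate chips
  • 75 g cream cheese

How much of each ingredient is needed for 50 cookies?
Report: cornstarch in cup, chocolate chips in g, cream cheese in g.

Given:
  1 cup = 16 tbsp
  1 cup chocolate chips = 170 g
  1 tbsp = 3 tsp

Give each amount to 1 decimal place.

cornstarch: 0.8 cup; chocolate chips: 938.5 g; cream cheese: 125.0 g

Scaling factor: 50/30 = 5/3.
cornstarch: 0.5 cup × 5/3 ≈ 0.8 cup
chocolate chips: (3 cup + 5 tbsp = 3.3125 cup) × 5/3 × 170 g/cup ≈ 938.5 g
cream cheese: 75 g × 5/3 = 125.0 g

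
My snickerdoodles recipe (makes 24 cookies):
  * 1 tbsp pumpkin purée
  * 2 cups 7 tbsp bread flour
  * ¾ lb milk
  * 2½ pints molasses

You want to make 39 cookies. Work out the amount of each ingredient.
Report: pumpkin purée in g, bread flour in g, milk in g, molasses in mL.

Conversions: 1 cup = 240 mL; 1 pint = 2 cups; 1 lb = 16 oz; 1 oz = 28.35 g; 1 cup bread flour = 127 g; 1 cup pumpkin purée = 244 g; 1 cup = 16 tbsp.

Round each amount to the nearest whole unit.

Scaling factor: 39/24 = 13/8 = 1.625.
pumpkin purée: 1 tbsp × 13/8 ÷ 16 tbsp/cup × 244 g/cup ≈ 25 g
bread flour: (2 cup + 7 tbsp = 2.4375 cup) × 13/8 × 127 g/cup ≈ 503 g
milk: 0.75 lb × 13/8 × 16 oz/lb × 28.35 g/oz ≈ 553 g
molasses: 2.5 pint × 13/8 × 2 cup/pint × 240 mL/cup = 1950 mL

pumpkin purée: 25 g; bread flour: 503 g; milk: 553 g; molasses: 1950 mL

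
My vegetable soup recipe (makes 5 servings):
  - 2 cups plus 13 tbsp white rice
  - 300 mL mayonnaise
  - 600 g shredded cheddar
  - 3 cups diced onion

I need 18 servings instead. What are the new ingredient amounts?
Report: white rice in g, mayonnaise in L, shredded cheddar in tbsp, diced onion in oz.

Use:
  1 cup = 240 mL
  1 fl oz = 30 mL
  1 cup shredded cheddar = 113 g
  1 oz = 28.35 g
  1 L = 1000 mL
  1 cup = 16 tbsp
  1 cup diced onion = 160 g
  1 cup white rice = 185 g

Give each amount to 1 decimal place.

white rice: 1873.1 g; mayonnaise: 1.1 L; shredded cheddar: 305.8 tbsp; diced onion: 61.0 oz

Scaling factor: 18/5 = 3.6.
white rice: (2 cup + 13 tbsp = 2.8125 cup) × 18/5 × 185 g/cup ≈ 1873.1 g
mayonnaise: 300 mL × 18/5 ÷ 1000 mL/L ≈ 1.1 L
shredded cheddar: 600 g × 18/5 ÷ 113 g/cup × 16 tbsp/cup ≈ 305.8 tbsp
diced onion: 3 cup × 18/5 × 160 g/cup ÷ 28.35 g/oz ≈ 61.0 oz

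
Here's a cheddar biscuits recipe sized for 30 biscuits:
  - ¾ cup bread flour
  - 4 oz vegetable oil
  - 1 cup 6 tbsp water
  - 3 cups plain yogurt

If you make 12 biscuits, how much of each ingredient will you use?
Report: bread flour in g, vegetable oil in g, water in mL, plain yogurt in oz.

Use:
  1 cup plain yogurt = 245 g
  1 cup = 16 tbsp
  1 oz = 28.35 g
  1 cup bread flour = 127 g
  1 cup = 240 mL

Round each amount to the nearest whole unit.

bread flour: 38 g; vegetable oil: 45 g; water: 132 mL; plain yogurt: 10 oz

Scaling factor: 12/30 = 2/5 = 0.4.
bread flour: 0.75 cup × 2/5 × 127 g/cup ≈ 38 g
vegetable oil: 4 oz × 2/5 × 28.35 g/oz ≈ 45 g
water: (1 cup + 6 tbsp = 1.375 cup) × 2/5 × 240 mL/cup = 132 mL
plain yogurt: 3 cup × 2/5 × 245 g/cup ÷ 28.35 g/oz ≈ 10 oz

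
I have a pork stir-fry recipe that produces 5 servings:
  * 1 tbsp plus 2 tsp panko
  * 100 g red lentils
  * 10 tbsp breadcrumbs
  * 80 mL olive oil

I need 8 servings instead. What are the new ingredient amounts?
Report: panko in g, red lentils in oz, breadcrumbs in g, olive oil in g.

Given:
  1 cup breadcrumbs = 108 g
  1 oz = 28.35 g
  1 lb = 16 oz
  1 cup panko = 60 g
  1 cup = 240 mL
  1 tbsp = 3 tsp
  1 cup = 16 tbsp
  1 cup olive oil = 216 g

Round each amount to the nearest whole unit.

panko: 10 g; red lentils: 6 oz; breadcrumbs: 108 g; olive oil: 115 g

Scaling factor: 8/5 = 1.6.
panko: (1 tbsp + 2 tsp = 5/3 tbsp) × 8/5 ÷ 16 tbsp/cup × 60 g/cup = 10 g
red lentils: 100 g × 8/5 ÷ 28.35 g/oz ≈ 6 oz
breadcrumbs: 10 tbsp × 8/5 ÷ 16 tbsp/cup × 108 g/cup = 108 g
olive oil: 80 mL × 8/5 ÷ 240 mL/cup × 216 g/cup ≈ 115 g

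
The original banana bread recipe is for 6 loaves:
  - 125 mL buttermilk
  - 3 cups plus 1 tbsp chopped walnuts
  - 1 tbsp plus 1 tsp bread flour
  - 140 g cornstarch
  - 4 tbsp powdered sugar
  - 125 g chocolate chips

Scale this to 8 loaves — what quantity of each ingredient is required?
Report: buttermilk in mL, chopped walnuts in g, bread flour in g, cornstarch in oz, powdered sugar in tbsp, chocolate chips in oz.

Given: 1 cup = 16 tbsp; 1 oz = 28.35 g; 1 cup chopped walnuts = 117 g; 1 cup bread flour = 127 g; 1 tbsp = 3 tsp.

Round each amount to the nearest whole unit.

Scaling factor: 8/6 = 4/3.
buttermilk: 125 mL × 4/3 ≈ 167 mL
chopped walnuts: (3 cup + 1 tbsp = 3.0625 cup) × 4/3 × 117 g/cup ≈ 478 g
bread flour: (1 tbsp + 1 tsp = 4/3 tbsp) × 4/3 ÷ 16 tbsp/cup × 127 g/cup ≈ 14 g
cornstarch: 140 g × 4/3 ÷ 28.35 g/oz ≈ 7 oz
powdered sugar: 4 tbsp × 4/3 ≈ 5 tbsp
chocolate chips: 125 g × 4/3 ÷ 28.35 g/oz ≈ 6 oz

buttermilk: 167 mL; chopped walnuts: 478 g; bread flour: 14 g; cornstarch: 7 oz; powdered sugar: 5 tbsp; chocolate chips: 6 oz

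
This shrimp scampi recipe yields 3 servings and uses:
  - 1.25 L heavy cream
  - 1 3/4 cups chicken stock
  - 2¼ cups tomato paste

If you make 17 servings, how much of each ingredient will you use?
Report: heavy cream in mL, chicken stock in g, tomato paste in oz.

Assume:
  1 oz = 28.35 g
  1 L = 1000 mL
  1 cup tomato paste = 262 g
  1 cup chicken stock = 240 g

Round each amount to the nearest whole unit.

heavy cream: 7083 mL; chicken stock: 2380 g; tomato paste: 118 oz

Scaling factor: 17/3.
heavy cream: 1.25 L × 17/3 × 1000 mL/L ≈ 7083 mL
chicken stock: 1.75 cup × 17/3 × 240 g/cup = 2380 g
tomato paste: 2.25 cup × 17/3 × 262 g/cup ÷ 28.35 g/oz ≈ 118 oz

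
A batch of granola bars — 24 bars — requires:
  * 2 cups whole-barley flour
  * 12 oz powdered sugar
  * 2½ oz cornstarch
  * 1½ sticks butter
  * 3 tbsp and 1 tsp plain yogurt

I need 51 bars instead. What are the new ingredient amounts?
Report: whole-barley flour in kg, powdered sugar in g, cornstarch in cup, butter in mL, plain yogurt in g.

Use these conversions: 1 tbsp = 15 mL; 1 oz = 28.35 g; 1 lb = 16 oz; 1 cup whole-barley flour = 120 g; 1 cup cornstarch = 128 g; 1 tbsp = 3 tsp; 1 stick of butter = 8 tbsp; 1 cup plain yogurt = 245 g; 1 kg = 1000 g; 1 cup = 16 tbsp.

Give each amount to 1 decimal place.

Scaling factor: 51/24 = 17/8 = 2.125.
whole-barley flour: 2 cup × 17/8 × 120 g/cup ÷ 1000 g/kg ≈ 0.5 kg
powdered sugar: 12 oz × 17/8 × 28.35 g/oz ≈ 722.9 g
cornstarch: 2.5 oz × 17/8 × 28.35 g/oz ÷ 128 g/cup ≈ 1.2 cup
butter: 1.5 stick × 17/8 × 8 tbsp/stick × 15 mL/tbsp = 382.5 mL
plain yogurt: (3 tbsp + 1 tsp = 10/3 tbsp) × 17/8 ÷ 16 tbsp/cup × 245 g/cup ≈ 108.5 g

whole-barley flour: 0.5 kg; powdered sugar: 722.9 g; cornstarch: 1.2 cup; butter: 382.5 mL; plain yogurt: 108.5 g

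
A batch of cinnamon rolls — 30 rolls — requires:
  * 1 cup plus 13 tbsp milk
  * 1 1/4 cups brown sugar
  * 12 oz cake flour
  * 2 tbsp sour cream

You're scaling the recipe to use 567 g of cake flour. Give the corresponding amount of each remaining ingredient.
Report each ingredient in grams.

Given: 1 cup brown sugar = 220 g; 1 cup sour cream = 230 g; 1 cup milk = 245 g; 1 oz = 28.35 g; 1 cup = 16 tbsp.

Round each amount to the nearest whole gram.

The original recipe has 340.2 g of cake flour, so the scaling factor is 567 ÷ 340.2 = 5/3.
milk: (1 cup + 13 tbsp = 1.8125 cup) × 5/3 × 245 g/cup ≈ 740 g
brown sugar: 1.25 cup × 5/3 × 220 g/cup ≈ 458 g
sour cream: 2 tbsp × 5/3 ÷ 16 tbsp/cup × 230 g/cup ≈ 48 g

milk: 740 g; brown sugar: 458 g; sour cream: 48 g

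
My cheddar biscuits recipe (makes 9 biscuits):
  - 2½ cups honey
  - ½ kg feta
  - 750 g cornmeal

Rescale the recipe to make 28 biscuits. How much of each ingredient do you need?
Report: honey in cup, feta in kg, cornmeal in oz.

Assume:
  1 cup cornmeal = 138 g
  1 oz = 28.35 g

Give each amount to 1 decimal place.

Scaling factor: 28/9.
honey: 2.5 cup × 28/9 ≈ 7.8 cup
feta: 0.5 kg × 28/9 ≈ 1.6 kg
cornmeal: 750 g × 28/9 ÷ 28.35 g/oz ≈ 82.3 oz

honey: 7.8 cup; feta: 1.6 kg; cornmeal: 82.3 oz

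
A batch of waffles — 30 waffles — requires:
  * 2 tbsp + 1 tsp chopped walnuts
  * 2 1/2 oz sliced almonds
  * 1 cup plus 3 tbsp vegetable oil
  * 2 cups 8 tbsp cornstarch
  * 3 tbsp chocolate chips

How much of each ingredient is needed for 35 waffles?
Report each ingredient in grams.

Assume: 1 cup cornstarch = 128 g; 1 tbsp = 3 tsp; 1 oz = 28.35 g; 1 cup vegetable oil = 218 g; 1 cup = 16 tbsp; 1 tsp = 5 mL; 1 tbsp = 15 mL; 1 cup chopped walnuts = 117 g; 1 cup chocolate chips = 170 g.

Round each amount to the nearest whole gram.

chopped walnuts: 20 g; sliced almonds: 83 g; vegetable oil: 302 g; cornstarch: 373 g; chocolate chips: 37 g

Scaling factor: 35/30 = 7/6.
chopped walnuts: (2 tbsp + 1 tsp = 7/3 tbsp) × 7/6 ÷ 16 tbsp/cup × 117 g/cup ≈ 20 g
sliced almonds: 2.5 oz × 7/6 × 28.35 g/oz ≈ 83 g
vegetable oil: (1 cup + 3 tbsp = 1.1875 cup) × 7/6 × 218 g/cup ≈ 302 g
cornstarch: (2 cup + 8 tbsp = 2.5 cup) × 7/6 × 128 g/cup ≈ 373 g
chocolate chips: 3 tbsp × 7/6 ÷ 16 tbsp/cup × 170 g/cup ≈ 37 g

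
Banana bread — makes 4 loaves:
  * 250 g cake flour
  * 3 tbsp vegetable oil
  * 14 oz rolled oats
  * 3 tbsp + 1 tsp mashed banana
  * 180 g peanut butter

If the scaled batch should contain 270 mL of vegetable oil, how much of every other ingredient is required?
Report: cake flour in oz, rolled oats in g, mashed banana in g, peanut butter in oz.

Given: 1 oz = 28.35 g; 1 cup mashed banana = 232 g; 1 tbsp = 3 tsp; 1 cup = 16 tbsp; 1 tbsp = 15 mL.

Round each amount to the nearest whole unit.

The original recipe has 45 mL of vegetable oil, so the scaling factor is 270 ÷ 45 = 6.
cake flour: 250 g × 6 ÷ 28.35 g/oz ≈ 53 oz
rolled oats: 14 oz × 6 × 28.35 g/oz ≈ 2381 g
mashed banana: (3 tbsp + 1 tsp = 10/3 tbsp) × 6 ÷ 16 tbsp/cup × 232 g/cup = 290 g
peanut butter: 180 g × 6 ÷ 28.35 g/oz ≈ 38 oz

cake flour: 53 oz; rolled oats: 2381 g; mashed banana: 290 g; peanut butter: 38 oz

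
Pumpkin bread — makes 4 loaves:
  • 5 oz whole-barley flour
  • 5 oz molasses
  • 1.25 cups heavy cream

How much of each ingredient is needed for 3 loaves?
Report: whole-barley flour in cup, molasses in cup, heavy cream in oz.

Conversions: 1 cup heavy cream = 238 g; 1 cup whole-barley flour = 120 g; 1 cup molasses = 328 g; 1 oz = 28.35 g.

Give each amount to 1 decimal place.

whole-barley flour: 0.9 cup; molasses: 0.3 cup; heavy cream: 7.9 oz

Scaling factor: 3/4 = 0.75.
whole-barley flour: 5 oz × 3/4 × 28.35 g/oz ÷ 120 g/cup ≈ 0.9 cup
molasses: 5 oz × 3/4 × 28.35 g/oz ÷ 328 g/cup ≈ 0.3 cup
heavy cream: 1.25 cup × 3/4 × 238 g/cup ÷ 28.35 g/oz ≈ 7.9 oz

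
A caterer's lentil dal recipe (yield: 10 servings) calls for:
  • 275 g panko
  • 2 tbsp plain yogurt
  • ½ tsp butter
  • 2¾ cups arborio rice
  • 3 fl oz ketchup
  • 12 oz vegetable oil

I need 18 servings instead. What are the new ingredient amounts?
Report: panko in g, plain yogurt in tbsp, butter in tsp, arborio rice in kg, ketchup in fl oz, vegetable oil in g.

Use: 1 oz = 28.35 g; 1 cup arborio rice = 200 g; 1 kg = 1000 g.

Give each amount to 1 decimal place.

panko: 495.0 g; plain yogurt: 3.6 tbsp; butter: 0.9 tsp; arborio rice: 1.0 kg; ketchup: 5.4 fl oz; vegetable oil: 612.4 g

Scaling factor: 18/10 = 9/5 = 1.8.
panko: 275 g × 9/5 = 495.0 g
plain yogurt: 2 tbsp × 9/5 = 3.6 tbsp
butter: 0.5 tsp × 9/5 = 0.9 tsp
arborio rice: 2.75 cup × 9/5 × 200 g/cup ÷ 1000 g/kg ≈ 1.0 kg
ketchup: 3 fl oz × 9/5 = 5.4 fl oz
vegetable oil: 12 oz × 9/5 × 28.35 g/oz ≈ 612.4 g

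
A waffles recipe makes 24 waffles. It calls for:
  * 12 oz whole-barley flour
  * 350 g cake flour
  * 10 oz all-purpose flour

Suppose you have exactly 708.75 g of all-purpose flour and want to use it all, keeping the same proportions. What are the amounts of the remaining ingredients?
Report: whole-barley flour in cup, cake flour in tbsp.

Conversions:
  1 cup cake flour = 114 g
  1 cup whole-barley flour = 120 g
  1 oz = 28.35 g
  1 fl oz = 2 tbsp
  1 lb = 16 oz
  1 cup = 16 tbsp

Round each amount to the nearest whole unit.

whole-barley flour: 7 cup; cake flour: 123 tbsp

The original recipe has 283.5 g of all-purpose flour, so the scaling factor is 708.75 ÷ 283.5 = 5/2 = 2.5.
whole-barley flour: 12 oz × 5/2 × 28.35 g/oz ÷ 120 g/cup ≈ 7 cup
cake flour: 350 g × 5/2 ÷ 114 g/cup × 16 tbsp/cup ≈ 123 tbsp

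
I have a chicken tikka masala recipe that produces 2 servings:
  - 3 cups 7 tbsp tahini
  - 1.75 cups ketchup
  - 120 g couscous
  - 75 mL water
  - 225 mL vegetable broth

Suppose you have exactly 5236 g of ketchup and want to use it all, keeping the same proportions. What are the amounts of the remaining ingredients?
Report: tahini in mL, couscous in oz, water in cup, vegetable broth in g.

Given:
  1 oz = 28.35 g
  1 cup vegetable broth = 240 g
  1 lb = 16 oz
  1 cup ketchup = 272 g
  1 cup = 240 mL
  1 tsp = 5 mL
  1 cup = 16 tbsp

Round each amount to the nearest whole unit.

tahini: 9075 mL; couscous: 47 oz; water: 3 cup; vegetable broth: 2475 g

The original recipe has 476 g of ketchup, so the scaling factor is 5236 ÷ 476 = 11.
tahini: (3 cup + 7 tbsp = 3.4375 cup) × 11 × 240 mL/cup = 9075 mL
couscous: 120 g × 11 ÷ 28.35 g/oz ≈ 47 oz
water: 75 mL × 11 ÷ 240 mL/cup ≈ 3 cup
vegetable broth: 225 mL × 11 ÷ 240 mL/cup × 240 g/cup = 2475 g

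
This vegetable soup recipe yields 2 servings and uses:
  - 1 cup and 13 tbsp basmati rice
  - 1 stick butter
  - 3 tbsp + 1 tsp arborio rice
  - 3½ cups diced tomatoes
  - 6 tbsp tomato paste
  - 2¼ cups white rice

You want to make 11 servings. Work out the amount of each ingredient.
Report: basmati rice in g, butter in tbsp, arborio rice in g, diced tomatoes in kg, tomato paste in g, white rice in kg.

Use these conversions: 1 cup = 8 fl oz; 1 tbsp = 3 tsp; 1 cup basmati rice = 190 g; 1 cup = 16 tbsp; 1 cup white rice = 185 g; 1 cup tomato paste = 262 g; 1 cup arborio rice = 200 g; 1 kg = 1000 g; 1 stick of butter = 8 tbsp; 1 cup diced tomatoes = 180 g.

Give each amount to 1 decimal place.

basmati rice: 1894.1 g; butter: 44.0 tbsp; arborio rice: 229.2 g; diced tomatoes: 3.5 kg; tomato paste: 540.4 g; white rice: 2.3 kg

Scaling factor: 11/2 = 5.5.
basmati rice: (1 cup + 13 tbsp = 1.8125 cup) × 11/2 × 190 g/cup ≈ 1894.1 g
butter: 1 stick × 11/2 × 8 tbsp/stick = 44.0 tbsp
arborio rice: (3 tbsp + 1 tsp = 10/3 tbsp) × 11/2 ÷ 16 tbsp/cup × 200 g/cup ≈ 229.2 g
diced tomatoes: 3.5 cup × 11/2 × 180 g/cup ÷ 1000 g/kg ≈ 3.5 kg
tomato paste: 6 tbsp × 11/2 ÷ 16 tbsp/cup × 262 g/cup ≈ 540.4 g
white rice: 2.25 cup × 11/2 × 185 g/cup ÷ 1000 g/kg ≈ 2.3 kg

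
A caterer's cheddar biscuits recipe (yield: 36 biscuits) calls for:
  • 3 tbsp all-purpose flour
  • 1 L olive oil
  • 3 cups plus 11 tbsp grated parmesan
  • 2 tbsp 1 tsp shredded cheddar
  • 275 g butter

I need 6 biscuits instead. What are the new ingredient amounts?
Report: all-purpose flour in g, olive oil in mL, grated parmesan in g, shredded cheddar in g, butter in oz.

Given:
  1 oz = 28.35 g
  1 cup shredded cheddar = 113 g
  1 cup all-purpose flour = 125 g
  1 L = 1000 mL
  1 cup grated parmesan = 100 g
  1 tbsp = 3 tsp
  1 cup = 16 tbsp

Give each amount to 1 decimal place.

all-purpose flour: 3.9 g; olive oil: 166.7 mL; grated parmesan: 61.5 g; shredded cheddar: 2.7 g; butter: 1.6 oz

Scaling factor: 6/36 = 1/6.
all-purpose flour: 3 tbsp × 1/6 ÷ 16 tbsp/cup × 125 g/cup ≈ 3.9 g
olive oil: 1 L × 1/6 × 1000 mL/L ≈ 166.7 mL
grated parmesan: (3 cup + 11 tbsp = 3.6875 cup) × 1/6 × 100 g/cup ≈ 61.5 g
shredded cheddar: (2 tbsp + 1 tsp = 7/3 tbsp) × 1/6 ÷ 16 tbsp/cup × 113 g/cup ≈ 2.7 g
butter: 275 g × 1/6 ÷ 28.35 g/oz ≈ 1.6 oz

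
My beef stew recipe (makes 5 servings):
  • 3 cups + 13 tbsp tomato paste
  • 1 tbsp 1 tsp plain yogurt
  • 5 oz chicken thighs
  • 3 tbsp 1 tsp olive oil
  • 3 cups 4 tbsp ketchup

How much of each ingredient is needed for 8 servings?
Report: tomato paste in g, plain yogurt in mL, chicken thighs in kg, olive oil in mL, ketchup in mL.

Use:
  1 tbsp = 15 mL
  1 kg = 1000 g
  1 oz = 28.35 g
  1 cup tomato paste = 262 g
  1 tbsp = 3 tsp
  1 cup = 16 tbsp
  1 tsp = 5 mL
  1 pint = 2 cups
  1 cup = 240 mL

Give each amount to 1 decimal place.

Scaling factor: 8/5 = 1.6.
tomato paste: (3 cup + 13 tbsp = 3.8125 cup) × 8/5 × 262 g/cup = 1598.2 g
plain yogurt: (1 tbsp + 1 tsp = 4/3 tbsp) × 8/5 × 15 mL/tbsp = 32.0 mL
chicken thighs: 5 oz × 8/5 × 28.35 g/oz ÷ 1000 g/kg ≈ 0.2 kg
olive oil: (3 tbsp + 1 tsp = 10/3 tbsp) × 8/5 × 15 mL/tbsp = 80.0 mL
ketchup: (3 cup + 4 tbsp = 3.25 cup) × 8/5 × 240 mL/cup = 1248.0 mL

tomato paste: 1598.2 g; plain yogurt: 32.0 mL; chicken thighs: 0.2 kg; olive oil: 80.0 mL; ketchup: 1248.0 mL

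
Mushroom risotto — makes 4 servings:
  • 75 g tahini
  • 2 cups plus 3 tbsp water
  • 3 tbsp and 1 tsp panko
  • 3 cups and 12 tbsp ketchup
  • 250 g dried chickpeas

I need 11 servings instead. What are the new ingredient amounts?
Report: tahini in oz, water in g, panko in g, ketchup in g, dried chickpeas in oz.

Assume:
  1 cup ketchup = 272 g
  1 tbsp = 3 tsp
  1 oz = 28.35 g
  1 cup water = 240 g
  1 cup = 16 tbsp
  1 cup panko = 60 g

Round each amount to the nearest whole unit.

Scaling factor: 11/4 = 2.75.
tahini: 75 g × 11/4 ÷ 28.35 g/oz ≈ 7 oz
water: (2 cup + 3 tbsp = 2.1875 cup) × 11/4 × 240 g/cup ≈ 1444 g
panko: (3 tbsp + 1 tsp = 10/3 tbsp) × 11/4 ÷ 16 tbsp/cup × 60 g/cup ≈ 34 g
ketchup: (3 cup + 12 tbsp = 3.75 cup) × 11/4 × 272 g/cup = 2805 g
dried chickpeas: 250 g × 11/4 ÷ 28.35 g/oz ≈ 24 oz

tahini: 7 oz; water: 1444 g; panko: 34 g; ketchup: 2805 g; dried chickpeas: 24 oz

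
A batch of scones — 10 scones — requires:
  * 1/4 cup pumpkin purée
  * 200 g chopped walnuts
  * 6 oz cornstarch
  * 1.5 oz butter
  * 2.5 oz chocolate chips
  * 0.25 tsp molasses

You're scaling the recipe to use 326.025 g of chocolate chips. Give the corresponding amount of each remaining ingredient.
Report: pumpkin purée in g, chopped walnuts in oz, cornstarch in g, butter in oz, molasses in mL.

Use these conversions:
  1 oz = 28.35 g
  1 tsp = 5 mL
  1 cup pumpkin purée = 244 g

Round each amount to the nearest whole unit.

The original recipe has 70.875 g of chocolate chips, so the scaling factor is 326.025 ÷ 70.875 = 23/5 = 4.6.
pumpkin purée: 0.25 cup × 23/5 × 244 g/cup ≈ 281 g
chopped walnuts: 200 g × 23/5 ÷ 28.35 g/oz ≈ 32 oz
cornstarch: 6 oz × 23/5 × 28.35 g/oz ≈ 782 g
butter: 1.5 oz × 23/5 ≈ 7 oz
molasses: 0.25 tsp × 23/5 × 5 mL/tsp ≈ 6 mL

pumpkin purée: 281 g; chopped walnuts: 32 oz; cornstarch: 782 g; butter: 7 oz; molasses: 6 mL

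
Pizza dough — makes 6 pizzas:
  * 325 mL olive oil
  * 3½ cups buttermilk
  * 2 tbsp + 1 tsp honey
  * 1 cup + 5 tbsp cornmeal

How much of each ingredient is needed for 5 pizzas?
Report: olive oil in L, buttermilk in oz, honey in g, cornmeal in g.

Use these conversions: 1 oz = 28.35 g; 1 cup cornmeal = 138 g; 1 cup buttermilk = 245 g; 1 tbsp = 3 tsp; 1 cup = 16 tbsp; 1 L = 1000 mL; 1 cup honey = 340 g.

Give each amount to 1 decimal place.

Scaling factor: 5/6.
olive oil: 325 mL × 5/6 ÷ 1000 mL/L ≈ 0.3 L
buttermilk: 3.5 cup × 5/6 × 245 g/cup ÷ 28.35 g/oz ≈ 25.2 oz
honey: (2 tbsp + 1 tsp = 7/3 tbsp) × 5/6 ÷ 16 tbsp/cup × 340 g/cup ≈ 41.3 g
cornmeal: (1 cup + 5 tbsp = 1.3125 cup) × 5/6 × 138 g/cup ≈ 150.9 g

olive oil: 0.3 L; buttermilk: 25.2 oz; honey: 41.3 g; cornmeal: 150.9 g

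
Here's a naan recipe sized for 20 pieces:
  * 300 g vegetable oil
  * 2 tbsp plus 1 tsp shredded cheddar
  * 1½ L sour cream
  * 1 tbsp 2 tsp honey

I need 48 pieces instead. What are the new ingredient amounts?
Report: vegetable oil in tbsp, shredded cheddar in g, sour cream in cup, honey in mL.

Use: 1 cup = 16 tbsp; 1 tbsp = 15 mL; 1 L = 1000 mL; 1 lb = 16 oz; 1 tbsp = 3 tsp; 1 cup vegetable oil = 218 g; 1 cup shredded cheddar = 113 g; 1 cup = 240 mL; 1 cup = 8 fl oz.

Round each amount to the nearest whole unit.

Scaling factor: 48/20 = 12/5 = 2.4.
vegetable oil: 300 g × 12/5 ÷ 218 g/cup × 16 tbsp/cup ≈ 53 tbsp
shredded cheddar: (2 tbsp + 1 tsp = 7/3 tbsp) × 12/5 ÷ 16 tbsp/cup × 113 g/cup ≈ 40 g
sour cream: 1.5 L × 12/5 × 1000 mL/L ÷ 240 mL/cup = 15 cup
honey: (1 tbsp + 2 tsp = 5/3 tbsp) × 12/5 × 15 mL/tbsp = 60 mL

vegetable oil: 53 tbsp; shredded cheddar: 40 g; sour cream: 15 cup; honey: 60 mL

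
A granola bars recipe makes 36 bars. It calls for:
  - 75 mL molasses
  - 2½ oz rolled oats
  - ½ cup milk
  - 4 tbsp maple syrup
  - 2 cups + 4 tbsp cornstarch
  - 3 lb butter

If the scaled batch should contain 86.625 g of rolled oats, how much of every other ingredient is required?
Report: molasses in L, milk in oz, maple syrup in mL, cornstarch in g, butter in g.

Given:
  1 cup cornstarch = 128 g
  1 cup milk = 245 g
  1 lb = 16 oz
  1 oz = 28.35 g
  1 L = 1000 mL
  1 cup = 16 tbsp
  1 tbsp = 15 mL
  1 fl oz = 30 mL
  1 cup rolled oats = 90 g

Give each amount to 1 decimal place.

The original recipe has 70.875 g of rolled oats, so the scaling factor is 86.625 ÷ 70.875 = 11/9.
molasses: 75 mL × 11/9 ÷ 1000 mL/L ≈ 0.1 L
milk: 0.5 cup × 11/9 × 245 g/cup ÷ 28.35 g/oz ≈ 5.3 oz
maple syrup: 4 tbsp × 11/9 × 15 mL/tbsp ≈ 73.3 mL
cornstarch: (2 cup + 4 tbsp = 2.25 cup) × 11/9 × 128 g/cup = 352.0 g
butter: 3 lb × 11/9 × 16 oz/lb × 28.35 g/oz = 1663.2 g

molasses: 0.1 L; milk: 5.3 oz; maple syrup: 73.3 mL; cornstarch: 352.0 g; butter: 1663.2 g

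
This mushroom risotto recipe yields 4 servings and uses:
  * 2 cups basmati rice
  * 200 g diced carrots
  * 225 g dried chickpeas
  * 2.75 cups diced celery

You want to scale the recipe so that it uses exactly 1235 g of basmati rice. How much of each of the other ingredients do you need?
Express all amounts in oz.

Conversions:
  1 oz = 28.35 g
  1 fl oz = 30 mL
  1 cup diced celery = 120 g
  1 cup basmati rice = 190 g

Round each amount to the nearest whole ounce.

diced carrots: 23 oz; dried chickpeas: 26 oz; diced celery: 38 oz

The original recipe has 380 g of basmati rice, so the scaling factor is 1235 ÷ 380 = 13/4 = 3.25.
diced carrots: 200 g × 13/4 ÷ 28.35 g/oz ≈ 23 oz
dried chickpeas: 225 g × 13/4 ÷ 28.35 g/oz ≈ 26 oz
diced celery: 2.75 cup × 13/4 × 120 g/cup ÷ 28.35 g/oz ≈ 38 oz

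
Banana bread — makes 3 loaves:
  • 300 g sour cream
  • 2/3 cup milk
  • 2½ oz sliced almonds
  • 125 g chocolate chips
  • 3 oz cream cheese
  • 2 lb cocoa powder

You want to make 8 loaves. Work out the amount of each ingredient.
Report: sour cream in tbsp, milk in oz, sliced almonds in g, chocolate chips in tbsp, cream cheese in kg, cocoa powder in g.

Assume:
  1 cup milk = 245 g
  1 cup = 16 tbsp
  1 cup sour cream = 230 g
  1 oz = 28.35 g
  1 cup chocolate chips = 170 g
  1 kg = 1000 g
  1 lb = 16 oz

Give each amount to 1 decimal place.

Scaling factor: 8/3.
sour cream: 300 g × 8/3 ÷ 230 g/cup × 16 tbsp/cup ≈ 55.7 tbsp
milk: 2/3 cup × 8/3 × 245 g/cup ÷ 28.35 g/oz ≈ 15.4 oz
sliced almonds: 2.5 oz × 8/3 × 28.35 g/oz = 189.0 g
chocolate chips: 125 g × 8/3 ÷ 170 g/cup × 16 tbsp/cup ≈ 31.4 tbsp
cream cheese: 3 oz × 8/3 × 28.35 g/oz ÷ 1000 g/kg ≈ 0.2 kg
cocoa powder: 2 lb × 8/3 × 16 oz/lb × 28.35 g/oz = 2419.2 g

sour cream: 55.7 tbsp; milk: 15.4 oz; sliced almonds: 189.0 g; chocolate chips: 31.4 tbsp; cream cheese: 0.2 kg; cocoa powder: 2419.2 g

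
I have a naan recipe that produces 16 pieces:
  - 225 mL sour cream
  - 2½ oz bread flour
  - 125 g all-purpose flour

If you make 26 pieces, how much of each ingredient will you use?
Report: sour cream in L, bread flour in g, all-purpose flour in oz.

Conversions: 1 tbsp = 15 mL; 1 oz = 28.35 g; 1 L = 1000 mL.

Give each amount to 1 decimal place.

Scaling factor: 26/16 = 13/8 = 1.625.
sour cream: 225 mL × 13/8 ÷ 1000 mL/L ≈ 0.4 L
bread flour: 2.5 oz × 13/8 × 28.35 g/oz ≈ 115.2 g
all-purpose flour: 125 g × 13/8 ÷ 28.35 g/oz ≈ 7.2 oz

sour cream: 0.4 L; bread flour: 115.2 g; all-purpose flour: 7.2 oz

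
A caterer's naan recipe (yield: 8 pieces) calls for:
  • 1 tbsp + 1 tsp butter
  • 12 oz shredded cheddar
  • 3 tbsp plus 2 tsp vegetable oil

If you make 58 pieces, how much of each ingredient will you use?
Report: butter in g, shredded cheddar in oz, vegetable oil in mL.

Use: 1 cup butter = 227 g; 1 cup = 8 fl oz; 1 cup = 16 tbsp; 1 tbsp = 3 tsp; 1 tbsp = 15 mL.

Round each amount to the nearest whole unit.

Scaling factor: 58/8 = 29/4 = 7.25.
butter: (1 tbsp + 1 tsp = 4/3 tbsp) × 29/4 ÷ 16 tbsp/cup × 227 g/cup ≈ 137 g
shredded cheddar: 12 oz × 29/4 = 87 oz
vegetable oil: (3 tbsp + 2 tsp = 11/3 tbsp) × 29/4 × 15 mL/tbsp ≈ 399 mL

butter: 137 g; shredded cheddar: 87 oz; vegetable oil: 399 mL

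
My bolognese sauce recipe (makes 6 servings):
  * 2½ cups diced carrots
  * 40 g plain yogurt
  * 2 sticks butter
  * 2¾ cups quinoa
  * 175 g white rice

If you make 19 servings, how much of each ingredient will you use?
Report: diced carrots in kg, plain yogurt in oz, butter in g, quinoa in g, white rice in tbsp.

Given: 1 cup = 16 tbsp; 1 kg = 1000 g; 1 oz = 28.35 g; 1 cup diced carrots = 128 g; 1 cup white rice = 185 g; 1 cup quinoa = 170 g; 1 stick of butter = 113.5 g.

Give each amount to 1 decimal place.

Scaling factor: 19/6.
diced carrots: 2.5 cup × 19/6 × 128 g/cup ÷ 1000 g/kg ≈ 1.0 kg
plain yogurt: 40 g × 19/6 ÷ 28.35 g/oz ≈ 4.5 oz
butter: 2 stick × 19/6 × 113.5 g/stick ≈ 718.8 g
quinoa: 2.75 cup × 19/6 × 170 g/cup ≈ 1480.4 g
white rice: 175 g × 19/6 ÷ 185 g/cup × 16 tbsp/cup ≈ 47.9 tbsp

diced carrots: 1.0 kg; plain yogurt: 4.5 oz; butter: 718.8 g; quinoa: 1480.4 g; white rice: 47.9 tbsp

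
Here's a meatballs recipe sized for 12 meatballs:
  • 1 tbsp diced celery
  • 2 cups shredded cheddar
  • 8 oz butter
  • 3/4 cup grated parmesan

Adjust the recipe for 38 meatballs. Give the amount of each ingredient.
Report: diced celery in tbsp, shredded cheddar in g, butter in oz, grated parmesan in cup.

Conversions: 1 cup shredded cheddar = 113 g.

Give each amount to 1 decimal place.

diced celery: 3.2 tbsp; shredded cheddar: 715.7 g; butter: 25.3 oz; grated parmesan: 2.4 cup

Scaling factor: 38/12 = 19/6.
diced celery: 1 tbsp × 19/6 ≈ 3.2 tbsp
shredded cheddar: 2 cup × 19/6 × 113 g/cup ≈ 715.7 g
butter: 8 oz × 19/6 ≈ 25.3 oz
grated parmesan: 0.75 cup × 19/6 ≈ 2.4 cup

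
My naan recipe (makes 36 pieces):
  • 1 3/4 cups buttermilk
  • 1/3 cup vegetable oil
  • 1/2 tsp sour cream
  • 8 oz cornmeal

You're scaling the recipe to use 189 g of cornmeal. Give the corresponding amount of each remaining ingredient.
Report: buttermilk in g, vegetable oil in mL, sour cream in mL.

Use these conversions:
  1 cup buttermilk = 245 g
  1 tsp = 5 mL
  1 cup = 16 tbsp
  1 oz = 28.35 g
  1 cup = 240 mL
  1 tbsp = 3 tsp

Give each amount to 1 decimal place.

The original recipe has 226.8 g of cornmeal, so the scaling factor is 189 ÷ 226.8 = 5/6.
buttermilk: 1.75 cup × 5/6 × 245 g/cup ≈ 357.3 g
vegetable oil: 1/3 cup × 5/6 × 240 mL/cup ≈ 66.7 mL
sour cream: 0.5 tsp × 5/6 × 5 mL/tsp ≈ 2.1 mL

buttermilk: 357.3 g; vegetable oil: 66.7 mL; sour cream: 2.1 mL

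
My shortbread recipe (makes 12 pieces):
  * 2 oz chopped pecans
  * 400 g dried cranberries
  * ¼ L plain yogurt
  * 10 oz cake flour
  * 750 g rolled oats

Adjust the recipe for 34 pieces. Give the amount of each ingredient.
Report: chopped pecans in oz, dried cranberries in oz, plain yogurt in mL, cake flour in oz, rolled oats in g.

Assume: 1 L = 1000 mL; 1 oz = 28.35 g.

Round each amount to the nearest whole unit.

chopped pecans: 6 oz; dried cranberries: 40 oz; plain yogurt: 708 mL; cake flour: 28 oz; rolled oats: 2125 g

Scaling factor: 34/12 = 17/6.
chopped pecans: 2 oz × 17/6 ≈ 6 oz
dried cranberries: 400 g × 17/6 ÷ 28.35 g/oz ≈ 40 oz
plain yogurt: 0.25 L × 17/6 × 1000 mL/L ≈ 708 mL
cake flour: 10 oz × 17/6 ≈ 28 oz
rolled oats: 750 g × 17/6 = 2125 g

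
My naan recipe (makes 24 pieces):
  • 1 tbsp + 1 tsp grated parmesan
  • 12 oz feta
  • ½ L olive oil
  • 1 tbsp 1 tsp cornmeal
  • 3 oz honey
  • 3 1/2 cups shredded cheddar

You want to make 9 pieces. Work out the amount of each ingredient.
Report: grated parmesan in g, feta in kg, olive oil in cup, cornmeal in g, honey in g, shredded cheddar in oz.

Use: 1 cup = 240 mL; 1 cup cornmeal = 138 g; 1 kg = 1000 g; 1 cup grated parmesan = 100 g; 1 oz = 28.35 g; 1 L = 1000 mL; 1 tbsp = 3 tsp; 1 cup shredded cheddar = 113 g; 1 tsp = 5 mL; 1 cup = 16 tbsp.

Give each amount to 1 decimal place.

grated parmesan: 3.1 g; feta: 0.1 kg; olive oil: 0.8 cup; cornmeal: 4.3 g; honey: 31.9 g; shredded cheddar: 5.2 oz

Scaling factor: 9/24 = 3/8 = 0.375.
grated parmesan: (1 tbsp + 1 tsp = 4/3 tbsp) × 3/8 ÷ 16 tbsp/cup × 100 g/cup ≈ 3.1 g
feta: 12 oz × 3/8 × 28.35 g/oz ÷ 1000 g/kg ≈ 0.1 kg
olive oil: 0.5 L × 3/8 × 1000 mL/L ÷ 240 mL/cup ≈ 0.8 cup
cornmeal: (1 tbsp + 1 tsp = 4/3 tbsp) × 3/8 ÷ 16 tbsp/cup × 138 g/cup ≈ 4.3 g
honey: 3 oz × 3/8 × 28.35 g/oz ≈ 31.9 g
shredded cheddar: 3.5 cup × 3/8 × 113 g/cup ÷ 28.35 g/oz ≈ 5.2 oz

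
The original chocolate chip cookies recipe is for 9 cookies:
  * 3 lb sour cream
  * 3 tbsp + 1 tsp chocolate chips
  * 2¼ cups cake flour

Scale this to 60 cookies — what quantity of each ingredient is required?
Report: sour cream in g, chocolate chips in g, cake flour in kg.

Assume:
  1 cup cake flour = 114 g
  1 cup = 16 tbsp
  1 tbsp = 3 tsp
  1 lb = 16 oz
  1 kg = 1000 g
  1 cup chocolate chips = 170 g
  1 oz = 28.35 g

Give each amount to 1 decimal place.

sour cream: 9072.0 g; chocolate chips: 236.1 g; cake flour: 1.7 kg

Scaling factor: 60/9 = 20/3.
sour cream: 3 lb × 20/3 × 16 oz/lb × 28.35 g/oz = 9072.0 g
chocolate chips: (3 tbsp + 1 tsp = 10/3 tbsp) × 20/3 ÷ 16 tbsp/cup × 170 g/cup ≈ 236.1 g
cake flour: 2.25 cup × 20/3 × 114 g/cup ÷ 1000 g/kg ≈ 1.7 kg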